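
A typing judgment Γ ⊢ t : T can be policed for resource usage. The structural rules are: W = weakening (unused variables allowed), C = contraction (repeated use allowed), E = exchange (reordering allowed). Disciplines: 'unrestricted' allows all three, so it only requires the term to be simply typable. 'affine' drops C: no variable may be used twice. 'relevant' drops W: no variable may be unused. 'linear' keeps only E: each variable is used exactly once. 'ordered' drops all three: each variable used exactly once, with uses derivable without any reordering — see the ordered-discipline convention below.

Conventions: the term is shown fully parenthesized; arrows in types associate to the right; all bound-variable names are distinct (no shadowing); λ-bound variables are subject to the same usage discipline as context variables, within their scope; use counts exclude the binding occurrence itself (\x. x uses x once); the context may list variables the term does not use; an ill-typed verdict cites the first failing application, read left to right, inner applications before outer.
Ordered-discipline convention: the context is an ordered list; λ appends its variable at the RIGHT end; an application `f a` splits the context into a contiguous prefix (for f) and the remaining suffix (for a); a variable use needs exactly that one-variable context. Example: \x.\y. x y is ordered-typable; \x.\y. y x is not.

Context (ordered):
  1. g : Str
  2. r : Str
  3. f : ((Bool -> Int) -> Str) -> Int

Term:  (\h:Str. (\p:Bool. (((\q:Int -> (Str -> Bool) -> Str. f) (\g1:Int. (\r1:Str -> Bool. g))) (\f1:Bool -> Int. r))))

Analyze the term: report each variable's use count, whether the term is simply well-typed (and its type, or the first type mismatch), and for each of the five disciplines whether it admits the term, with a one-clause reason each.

counts: g=1; r=1; f=1; h [bound]=0; p [bound]=0; q [bound]=0; g1 [bound]=0; r1 [bound]=0; f1 [bound]=0
order of uses: f, g, r
typing: well-typed — term : Str -> Bool -> Int
ordered: ✗, h, p, q, g1, r1, f1 never used (weakening)
linear: ✗, h, p, q, g1, r1, f1 never used (weakening)
affine: ✓, at most one use each (g, r, f, h, p, q, g1, r1, f1)
relevant: ✗, h, p, q, g1, r1, f1 never used (weakening)
unrestricted: ✓, simply typable at Str -> Bool -> Int; W, C, E all held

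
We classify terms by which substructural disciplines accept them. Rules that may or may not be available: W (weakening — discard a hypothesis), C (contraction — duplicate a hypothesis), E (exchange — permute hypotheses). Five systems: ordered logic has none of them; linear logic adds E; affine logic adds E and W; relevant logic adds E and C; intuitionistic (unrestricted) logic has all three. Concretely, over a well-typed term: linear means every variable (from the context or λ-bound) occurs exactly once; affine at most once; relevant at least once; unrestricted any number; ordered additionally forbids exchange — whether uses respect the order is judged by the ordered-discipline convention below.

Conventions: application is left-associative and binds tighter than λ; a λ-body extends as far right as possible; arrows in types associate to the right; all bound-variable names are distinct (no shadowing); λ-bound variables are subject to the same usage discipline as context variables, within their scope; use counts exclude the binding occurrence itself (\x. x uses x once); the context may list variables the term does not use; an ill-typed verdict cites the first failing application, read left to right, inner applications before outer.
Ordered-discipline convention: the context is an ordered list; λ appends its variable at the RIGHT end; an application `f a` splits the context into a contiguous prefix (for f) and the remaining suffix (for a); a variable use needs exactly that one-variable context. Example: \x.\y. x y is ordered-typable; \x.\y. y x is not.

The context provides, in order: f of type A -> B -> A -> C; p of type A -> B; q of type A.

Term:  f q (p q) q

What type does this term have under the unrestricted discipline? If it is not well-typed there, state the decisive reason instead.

term : C
use counts: f ×1, p ×1, q ×3
uses in reading order: f, q, p, q, q
typing: the term checks, with type C
summary: ordered ✗; linear ✗; affine ✗; relevant ✓; unrestricted ✓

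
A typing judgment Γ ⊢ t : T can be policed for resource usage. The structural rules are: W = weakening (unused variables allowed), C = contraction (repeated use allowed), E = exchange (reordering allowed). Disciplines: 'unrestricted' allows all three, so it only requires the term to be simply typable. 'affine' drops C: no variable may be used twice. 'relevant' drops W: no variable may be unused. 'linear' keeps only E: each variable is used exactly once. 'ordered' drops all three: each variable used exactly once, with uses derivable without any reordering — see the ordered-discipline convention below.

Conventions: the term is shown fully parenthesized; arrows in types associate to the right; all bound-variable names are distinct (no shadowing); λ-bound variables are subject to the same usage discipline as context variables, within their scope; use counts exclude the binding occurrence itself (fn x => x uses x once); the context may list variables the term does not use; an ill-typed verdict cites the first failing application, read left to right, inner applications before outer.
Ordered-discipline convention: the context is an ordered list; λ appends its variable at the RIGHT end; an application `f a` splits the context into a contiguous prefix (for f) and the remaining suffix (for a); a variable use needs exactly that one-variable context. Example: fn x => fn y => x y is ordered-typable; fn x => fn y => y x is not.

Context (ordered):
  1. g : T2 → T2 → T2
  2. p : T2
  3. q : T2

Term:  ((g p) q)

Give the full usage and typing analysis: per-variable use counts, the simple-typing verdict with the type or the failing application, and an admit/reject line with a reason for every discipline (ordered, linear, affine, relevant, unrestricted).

usage: g: 1; p: 1; q: 1
uses in reading order: g, p, q
typing: the term checks, with type T2
ordered: ✓ — one use each (g, p, q); ordered split holds
linear: ✓ — single use per variable (g, p, q)
affine: ✓ — none of g, p, q used more than once
relevant: ✓ — none of g, p, q goes unused
unrestricted: ✓ — simply typable at T2; W, C, E all held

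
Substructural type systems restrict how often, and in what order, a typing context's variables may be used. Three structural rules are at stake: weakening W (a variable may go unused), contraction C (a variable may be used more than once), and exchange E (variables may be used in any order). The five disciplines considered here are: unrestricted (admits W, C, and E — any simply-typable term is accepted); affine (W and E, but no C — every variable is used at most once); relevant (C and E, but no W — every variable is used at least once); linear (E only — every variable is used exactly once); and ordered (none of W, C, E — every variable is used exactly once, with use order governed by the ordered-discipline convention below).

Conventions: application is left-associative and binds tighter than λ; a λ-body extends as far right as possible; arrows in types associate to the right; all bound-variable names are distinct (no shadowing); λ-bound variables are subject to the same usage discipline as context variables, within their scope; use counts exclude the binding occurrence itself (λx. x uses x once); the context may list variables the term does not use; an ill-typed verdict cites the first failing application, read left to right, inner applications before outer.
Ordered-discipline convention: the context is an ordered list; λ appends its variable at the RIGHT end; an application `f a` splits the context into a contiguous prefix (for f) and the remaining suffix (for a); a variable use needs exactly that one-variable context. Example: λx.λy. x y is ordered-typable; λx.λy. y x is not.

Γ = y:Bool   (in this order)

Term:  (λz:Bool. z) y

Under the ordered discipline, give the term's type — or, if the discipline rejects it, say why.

term : Bool
usage: y ×1; z (λ-bound) ×1
left-to-right use order: z, y
typing: ✓ — Bool
summary: ordered ✓, linear ✓, affine ✓, relevant ✓, unrestricted ✓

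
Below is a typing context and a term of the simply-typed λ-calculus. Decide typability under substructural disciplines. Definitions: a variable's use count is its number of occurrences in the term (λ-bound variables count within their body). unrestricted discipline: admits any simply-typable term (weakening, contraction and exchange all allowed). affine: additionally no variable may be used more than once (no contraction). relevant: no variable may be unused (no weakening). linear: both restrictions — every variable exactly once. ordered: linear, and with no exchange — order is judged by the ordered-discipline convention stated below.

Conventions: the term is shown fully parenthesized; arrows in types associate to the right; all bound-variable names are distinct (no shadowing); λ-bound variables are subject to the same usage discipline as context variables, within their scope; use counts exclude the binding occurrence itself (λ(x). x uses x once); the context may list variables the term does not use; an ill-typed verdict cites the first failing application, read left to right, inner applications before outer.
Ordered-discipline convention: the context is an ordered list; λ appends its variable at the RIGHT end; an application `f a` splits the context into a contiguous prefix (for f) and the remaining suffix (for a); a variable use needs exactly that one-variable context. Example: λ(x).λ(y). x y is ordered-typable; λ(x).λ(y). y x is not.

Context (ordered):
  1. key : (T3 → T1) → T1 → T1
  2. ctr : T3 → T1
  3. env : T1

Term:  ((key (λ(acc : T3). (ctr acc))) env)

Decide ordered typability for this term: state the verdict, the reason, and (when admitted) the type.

yes — key, ctr, env, acc: once each, no exchange needed; term : T1
usage: key ×1; ctr ×1; env ×1; acc (λ-bound) ×1
use order (left to right): key, ctr, acc, env
typing: well-typed — term : T1
summary: ordered ✓ | linear ✓ | affine ✓ | relevant ✓ | unrestricted ✓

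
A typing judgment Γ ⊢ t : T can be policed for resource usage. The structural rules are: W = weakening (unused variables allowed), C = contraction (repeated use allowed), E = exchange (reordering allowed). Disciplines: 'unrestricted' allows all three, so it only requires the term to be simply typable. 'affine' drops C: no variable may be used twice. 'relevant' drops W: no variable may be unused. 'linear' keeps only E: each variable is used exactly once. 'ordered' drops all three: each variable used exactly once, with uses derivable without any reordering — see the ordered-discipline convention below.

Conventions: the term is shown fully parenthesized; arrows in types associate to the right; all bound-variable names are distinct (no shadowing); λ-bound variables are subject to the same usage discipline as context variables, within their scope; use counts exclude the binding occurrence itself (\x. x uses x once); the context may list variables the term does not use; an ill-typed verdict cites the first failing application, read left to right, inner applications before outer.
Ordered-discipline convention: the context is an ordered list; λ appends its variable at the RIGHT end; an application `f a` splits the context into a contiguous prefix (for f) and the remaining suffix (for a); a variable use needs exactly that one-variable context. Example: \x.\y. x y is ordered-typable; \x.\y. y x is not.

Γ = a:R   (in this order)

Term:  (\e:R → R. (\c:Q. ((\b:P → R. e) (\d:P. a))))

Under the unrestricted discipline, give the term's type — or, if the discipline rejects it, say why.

term : (R → R) → Q → R → R
use counts: a=1; e (bound)=1; c (bound)=0; b (bound)=0; d (bound)=0
use order (left to right): e, a
typing: the term checks, with type (R → R) → Q → R → R
all disciplines: ordered ✗ · linear ✗ · affine ✓ · relevant ✗ · unrestricted ✓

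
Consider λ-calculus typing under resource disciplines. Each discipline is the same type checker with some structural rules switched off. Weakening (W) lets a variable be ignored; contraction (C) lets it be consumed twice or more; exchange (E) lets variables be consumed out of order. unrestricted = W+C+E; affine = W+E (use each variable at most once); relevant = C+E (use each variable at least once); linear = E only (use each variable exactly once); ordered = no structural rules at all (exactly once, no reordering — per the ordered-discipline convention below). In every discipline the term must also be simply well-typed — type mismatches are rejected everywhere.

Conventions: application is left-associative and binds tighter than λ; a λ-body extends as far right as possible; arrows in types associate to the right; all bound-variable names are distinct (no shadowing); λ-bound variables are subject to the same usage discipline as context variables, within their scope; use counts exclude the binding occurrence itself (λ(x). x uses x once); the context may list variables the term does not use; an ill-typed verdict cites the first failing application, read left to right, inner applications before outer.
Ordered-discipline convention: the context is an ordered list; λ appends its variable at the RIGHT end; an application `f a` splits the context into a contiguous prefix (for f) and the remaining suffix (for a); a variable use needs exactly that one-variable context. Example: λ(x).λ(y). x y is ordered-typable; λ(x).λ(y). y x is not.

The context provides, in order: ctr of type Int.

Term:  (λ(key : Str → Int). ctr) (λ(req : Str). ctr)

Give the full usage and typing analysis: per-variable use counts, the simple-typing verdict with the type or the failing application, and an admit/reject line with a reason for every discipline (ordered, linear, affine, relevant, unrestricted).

usage: ctr ×2; key [bound] ×0; req [bound] ×0
uses in reading order: ctr, ctr
typing: ✓ — Int
ordered ✗ (uses contraction: ctr ×2; unused: key, req — weakening required)
linear ✗ (uses contraction: ctr ×2; unused: key, req — weakening required)
affine ✗ (uses contraction: ctr ×2)
relevant ✗ (unused: key, req — weakening required)
unrestricted ✓ (well-typed at Int; no restrictions here)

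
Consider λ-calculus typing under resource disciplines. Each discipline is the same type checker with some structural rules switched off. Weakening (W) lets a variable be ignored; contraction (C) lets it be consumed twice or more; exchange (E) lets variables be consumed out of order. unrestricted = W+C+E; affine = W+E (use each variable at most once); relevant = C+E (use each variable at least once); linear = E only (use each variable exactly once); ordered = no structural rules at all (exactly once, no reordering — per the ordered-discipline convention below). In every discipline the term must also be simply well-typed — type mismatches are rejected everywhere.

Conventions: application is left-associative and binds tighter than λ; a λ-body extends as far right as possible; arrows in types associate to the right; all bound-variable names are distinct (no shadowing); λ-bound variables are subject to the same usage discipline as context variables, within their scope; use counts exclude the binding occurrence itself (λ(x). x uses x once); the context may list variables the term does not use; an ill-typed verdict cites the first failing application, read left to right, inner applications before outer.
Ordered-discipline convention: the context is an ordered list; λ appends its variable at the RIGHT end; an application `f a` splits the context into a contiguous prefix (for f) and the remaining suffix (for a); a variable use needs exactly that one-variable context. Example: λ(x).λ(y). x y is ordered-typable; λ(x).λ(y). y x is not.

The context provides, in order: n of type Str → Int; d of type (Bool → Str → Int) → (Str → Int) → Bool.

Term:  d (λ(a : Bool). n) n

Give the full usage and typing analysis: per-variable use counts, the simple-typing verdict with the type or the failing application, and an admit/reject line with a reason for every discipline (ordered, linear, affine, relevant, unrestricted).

counts: n=2, d=1, a (λ-bound)=0
left-to-right use order: d, n, n
typing: the term checks, with type Bool
ordered: ✗, repeated use of n ×2; unused: a — weakening required
linear: ✗, repeated use of n ×2; unused: a — weakening required
affine: ✗, repeated use of n ×2
relevant: ✗, unused: a — weakening required
unrestricted: ✓, typability at Bool is all that's needed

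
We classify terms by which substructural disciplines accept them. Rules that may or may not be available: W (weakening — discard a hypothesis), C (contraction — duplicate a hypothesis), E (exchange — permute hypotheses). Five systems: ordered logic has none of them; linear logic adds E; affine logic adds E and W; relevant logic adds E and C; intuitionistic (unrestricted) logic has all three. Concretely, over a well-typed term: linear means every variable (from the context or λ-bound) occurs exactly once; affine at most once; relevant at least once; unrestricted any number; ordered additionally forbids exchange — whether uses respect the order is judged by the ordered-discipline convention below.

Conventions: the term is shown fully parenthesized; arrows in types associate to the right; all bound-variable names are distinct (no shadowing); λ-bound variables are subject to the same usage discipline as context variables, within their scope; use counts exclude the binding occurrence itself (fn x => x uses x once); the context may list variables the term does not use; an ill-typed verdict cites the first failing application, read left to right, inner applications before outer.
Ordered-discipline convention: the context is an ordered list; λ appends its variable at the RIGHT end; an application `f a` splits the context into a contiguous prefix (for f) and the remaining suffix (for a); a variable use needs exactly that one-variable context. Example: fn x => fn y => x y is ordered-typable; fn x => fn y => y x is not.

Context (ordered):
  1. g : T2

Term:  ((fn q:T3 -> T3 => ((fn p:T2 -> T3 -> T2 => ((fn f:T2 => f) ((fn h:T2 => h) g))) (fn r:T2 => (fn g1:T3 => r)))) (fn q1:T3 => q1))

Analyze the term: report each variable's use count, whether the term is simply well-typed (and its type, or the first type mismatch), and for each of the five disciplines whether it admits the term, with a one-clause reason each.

counts: g=1, q [bound]=0, p [bound]=0, f [bound]=1, h [bound]=1, r [bound]=1, g1 [bound]=0, q1 [bound]=1
left-to-right use order: f, h, g, r, q1
typing: ✓ — T2
ordered ✗ (needs weakening: q, p, g1 unused)
linear ✗ (needs weakening: q, p, g1 unused)
affine ✓ (none of g, q, p, f, h, r, g1, q1 used more than once)
relevant ✗ (needs weakening: q, p, g1 unused)
unrestricted ✓ (well-typed at T2; no restrictions here)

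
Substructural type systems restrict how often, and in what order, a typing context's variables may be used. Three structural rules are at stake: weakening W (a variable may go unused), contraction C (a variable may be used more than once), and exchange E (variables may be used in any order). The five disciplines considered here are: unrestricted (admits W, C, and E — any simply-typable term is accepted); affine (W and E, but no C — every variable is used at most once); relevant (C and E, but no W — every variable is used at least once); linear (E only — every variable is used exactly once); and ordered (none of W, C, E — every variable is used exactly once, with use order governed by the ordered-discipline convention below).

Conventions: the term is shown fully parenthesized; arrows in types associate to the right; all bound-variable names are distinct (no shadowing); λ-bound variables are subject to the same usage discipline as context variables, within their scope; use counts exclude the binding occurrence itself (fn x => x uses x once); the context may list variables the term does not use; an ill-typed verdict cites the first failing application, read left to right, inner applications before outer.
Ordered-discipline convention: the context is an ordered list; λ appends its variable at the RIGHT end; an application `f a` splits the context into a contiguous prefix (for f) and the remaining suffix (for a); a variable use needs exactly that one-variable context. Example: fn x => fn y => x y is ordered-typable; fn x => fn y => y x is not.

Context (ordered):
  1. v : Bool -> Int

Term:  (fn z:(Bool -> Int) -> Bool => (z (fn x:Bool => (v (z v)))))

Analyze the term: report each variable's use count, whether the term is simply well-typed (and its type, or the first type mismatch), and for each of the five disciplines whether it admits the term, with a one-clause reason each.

counts: v ×2, z (bound) ×2, x (bound) ×0
uses in reading order: z, v, z, v
typing: well-typed at ((Bool -> Int) -> Bool) -> Bool
ordered: ✗, uses contraction: v ×2, z ×2; unused: x — weakening required
linear: ✗, uses contraction: v ×2, z ×2; unused: x — weakening required
affine: ✗, uses contraction: v ×2, z ×2
relevant: ✗, unused: x — weakening required
unrestricted: ✓, type-checks (((Bool -> Int) -> Bool) -> Bool) and nothing is barred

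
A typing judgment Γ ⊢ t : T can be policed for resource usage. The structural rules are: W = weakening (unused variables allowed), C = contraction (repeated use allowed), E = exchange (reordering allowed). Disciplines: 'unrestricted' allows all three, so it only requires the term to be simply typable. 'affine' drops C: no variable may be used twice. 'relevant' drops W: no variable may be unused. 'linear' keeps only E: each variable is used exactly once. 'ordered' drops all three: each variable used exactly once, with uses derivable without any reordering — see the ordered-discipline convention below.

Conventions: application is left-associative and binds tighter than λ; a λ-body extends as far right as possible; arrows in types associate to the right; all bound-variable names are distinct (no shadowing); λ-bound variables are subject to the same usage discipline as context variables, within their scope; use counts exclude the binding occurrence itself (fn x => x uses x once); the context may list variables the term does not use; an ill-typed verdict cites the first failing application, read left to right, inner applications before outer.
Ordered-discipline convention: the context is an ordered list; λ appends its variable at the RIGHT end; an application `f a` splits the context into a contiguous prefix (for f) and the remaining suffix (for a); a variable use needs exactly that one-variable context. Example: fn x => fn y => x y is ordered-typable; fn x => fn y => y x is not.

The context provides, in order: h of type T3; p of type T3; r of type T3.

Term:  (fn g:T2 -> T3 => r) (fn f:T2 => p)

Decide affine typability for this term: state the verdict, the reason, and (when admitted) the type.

yes — none of h, p, r, g, f used more than once; term : T3
use counts: h=0, p=1, r=1, g [bound]=0, f [bound]=0
order of uses: r, p
typing: ✓ — T3
summary: ordered ✗ · linear ✗ · affine ✓ · relevant ✗ · unrestricted ✓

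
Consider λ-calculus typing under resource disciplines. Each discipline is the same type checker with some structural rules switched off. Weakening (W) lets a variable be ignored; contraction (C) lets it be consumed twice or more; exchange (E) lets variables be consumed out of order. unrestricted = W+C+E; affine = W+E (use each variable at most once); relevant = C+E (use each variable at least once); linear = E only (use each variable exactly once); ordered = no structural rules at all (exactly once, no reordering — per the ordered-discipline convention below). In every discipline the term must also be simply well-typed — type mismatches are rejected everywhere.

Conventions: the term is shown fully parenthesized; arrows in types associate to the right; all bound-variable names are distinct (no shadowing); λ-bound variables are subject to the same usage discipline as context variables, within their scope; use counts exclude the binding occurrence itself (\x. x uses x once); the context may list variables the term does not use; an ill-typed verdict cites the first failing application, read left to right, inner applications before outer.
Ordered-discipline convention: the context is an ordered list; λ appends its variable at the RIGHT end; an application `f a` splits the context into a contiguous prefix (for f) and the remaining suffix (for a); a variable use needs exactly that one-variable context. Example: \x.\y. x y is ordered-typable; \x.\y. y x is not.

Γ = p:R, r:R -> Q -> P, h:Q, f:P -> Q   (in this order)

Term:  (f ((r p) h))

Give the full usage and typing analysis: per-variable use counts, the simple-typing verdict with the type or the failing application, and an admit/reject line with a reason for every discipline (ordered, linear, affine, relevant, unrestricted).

use counts: p: 1×; r: 1×; h: 1×; f: 1×
uses in reading order: f, r, p, h
typing: well-typed at Q
ordered: ✗, use order f, r, p, h needs exchange
linear: ✓, exactly-once usage across p, r, h, f
affine: ✓, at most one use each (p, r, h, f)
relevant: ✓, p, r, h, f: all used, weakening unneeded
unrestricted: ✓, well-typed at Q; no restrictions here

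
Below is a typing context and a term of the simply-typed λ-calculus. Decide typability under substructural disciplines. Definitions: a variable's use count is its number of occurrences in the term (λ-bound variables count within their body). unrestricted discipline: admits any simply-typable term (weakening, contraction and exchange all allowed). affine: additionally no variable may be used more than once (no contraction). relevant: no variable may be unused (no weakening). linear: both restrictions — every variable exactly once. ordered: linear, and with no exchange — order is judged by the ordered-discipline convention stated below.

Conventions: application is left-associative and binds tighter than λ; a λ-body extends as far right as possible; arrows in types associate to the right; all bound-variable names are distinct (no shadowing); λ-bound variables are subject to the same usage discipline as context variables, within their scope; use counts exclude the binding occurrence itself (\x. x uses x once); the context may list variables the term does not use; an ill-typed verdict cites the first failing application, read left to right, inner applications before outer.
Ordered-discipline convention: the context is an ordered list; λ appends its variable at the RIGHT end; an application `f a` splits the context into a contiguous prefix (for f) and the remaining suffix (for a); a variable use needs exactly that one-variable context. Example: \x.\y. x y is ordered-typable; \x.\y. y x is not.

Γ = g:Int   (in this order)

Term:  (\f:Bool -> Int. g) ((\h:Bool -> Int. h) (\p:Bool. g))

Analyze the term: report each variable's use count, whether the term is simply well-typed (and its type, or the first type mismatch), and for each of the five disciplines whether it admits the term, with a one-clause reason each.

usage: g: 2×; f (bound): 0×; h (bound): 1×; p (bound): 0×
uses in reading order: g, h, g
typing: ✓ — Int
ordered: ✗, repeated use of g ×2; f, p left unused
linear: ✗, repeated use of g ×2; f, p left unused
affine: ✗, repeated use of g ×2
relevant: ✗, f, p left unused
unrestricted: ✓, type-checks (Int) and nothing is barred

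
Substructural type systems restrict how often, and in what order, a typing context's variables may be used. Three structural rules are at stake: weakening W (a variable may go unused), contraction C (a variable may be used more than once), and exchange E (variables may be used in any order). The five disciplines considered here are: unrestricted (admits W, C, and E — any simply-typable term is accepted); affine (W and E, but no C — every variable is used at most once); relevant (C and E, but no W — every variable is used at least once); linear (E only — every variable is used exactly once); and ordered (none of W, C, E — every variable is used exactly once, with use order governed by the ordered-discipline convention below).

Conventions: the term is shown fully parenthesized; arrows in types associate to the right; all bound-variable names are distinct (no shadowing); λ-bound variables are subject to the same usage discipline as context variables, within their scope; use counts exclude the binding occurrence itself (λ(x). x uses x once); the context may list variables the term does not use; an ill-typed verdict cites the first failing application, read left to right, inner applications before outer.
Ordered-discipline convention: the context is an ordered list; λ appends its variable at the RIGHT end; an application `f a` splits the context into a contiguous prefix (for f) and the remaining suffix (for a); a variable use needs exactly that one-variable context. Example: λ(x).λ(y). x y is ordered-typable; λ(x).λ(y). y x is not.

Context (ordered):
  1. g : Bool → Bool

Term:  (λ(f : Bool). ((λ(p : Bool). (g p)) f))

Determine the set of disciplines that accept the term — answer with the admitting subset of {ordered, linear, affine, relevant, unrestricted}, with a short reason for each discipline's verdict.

admitting disciplines: ordered, linear, affine, relevant, unrestricted
use counts: g=1, f (λ-bound)=1, p (λ-bound)=1
uses in reading order: g, p, f
typing: ✓ — Bool → Bool
ordered: ✓ — g, f, p once each; derivable with no W/C/E
linear: ✓ — each of g, f, p used exactly once
affine: ✓ — no duplicate uses among g, f, p
relevant: ✓ — every one of g, f, p appears
unrestricted: ✓ — type-checks (Bool → Bool) and nothing is barred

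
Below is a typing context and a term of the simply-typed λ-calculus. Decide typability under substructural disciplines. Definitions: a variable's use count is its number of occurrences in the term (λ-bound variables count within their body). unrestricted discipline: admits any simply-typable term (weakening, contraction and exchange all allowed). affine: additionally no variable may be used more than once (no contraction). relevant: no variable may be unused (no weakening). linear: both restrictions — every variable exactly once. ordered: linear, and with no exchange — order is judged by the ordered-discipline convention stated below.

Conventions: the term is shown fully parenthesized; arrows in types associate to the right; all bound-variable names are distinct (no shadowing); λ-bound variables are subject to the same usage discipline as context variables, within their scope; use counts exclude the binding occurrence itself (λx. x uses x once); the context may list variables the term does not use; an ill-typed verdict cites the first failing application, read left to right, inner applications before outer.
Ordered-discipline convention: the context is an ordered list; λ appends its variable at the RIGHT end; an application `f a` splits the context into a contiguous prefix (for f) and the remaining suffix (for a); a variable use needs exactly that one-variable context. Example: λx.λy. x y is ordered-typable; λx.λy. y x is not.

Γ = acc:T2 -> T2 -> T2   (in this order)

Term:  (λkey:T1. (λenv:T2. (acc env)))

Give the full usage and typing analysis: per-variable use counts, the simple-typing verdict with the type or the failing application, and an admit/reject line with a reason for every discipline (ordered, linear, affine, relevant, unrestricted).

use counts: acc=1; key [bound]=0; env [bound]=1
uses in reading order: acc, env
typing: the term checks, with type T1 -> T2 -> T2 -> T2
ordered ✗ (key never used (weakening))
linear ✗ (key never used (weakening))
affine ✓ (no duplicate uses among acc, key, env)
relevant ✗ (key never used (weakening))
unrestricted ✓ (simply typable at T1 -> T2 -> T2 -> T2; W, C, E all held)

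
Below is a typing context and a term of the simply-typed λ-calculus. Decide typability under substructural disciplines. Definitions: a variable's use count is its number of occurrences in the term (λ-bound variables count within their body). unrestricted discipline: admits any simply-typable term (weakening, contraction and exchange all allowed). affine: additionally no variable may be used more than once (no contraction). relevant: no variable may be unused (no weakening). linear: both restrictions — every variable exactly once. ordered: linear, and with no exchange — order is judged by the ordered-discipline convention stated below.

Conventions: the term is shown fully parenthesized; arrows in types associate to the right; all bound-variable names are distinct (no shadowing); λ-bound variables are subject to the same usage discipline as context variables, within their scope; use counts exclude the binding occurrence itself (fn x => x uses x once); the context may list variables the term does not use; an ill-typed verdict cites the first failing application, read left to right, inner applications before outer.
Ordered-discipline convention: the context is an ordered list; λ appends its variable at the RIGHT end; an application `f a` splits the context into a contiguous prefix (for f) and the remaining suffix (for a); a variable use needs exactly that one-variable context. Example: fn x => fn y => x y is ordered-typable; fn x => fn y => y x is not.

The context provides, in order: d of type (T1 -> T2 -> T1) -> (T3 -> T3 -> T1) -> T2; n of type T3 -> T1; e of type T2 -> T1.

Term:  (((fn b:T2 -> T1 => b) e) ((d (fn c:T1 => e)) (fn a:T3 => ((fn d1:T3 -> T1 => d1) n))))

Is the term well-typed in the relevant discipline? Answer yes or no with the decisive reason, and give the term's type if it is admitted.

no — c, a never used (weakening)
variable uses: d: 1; n: 1; e: 2; b (bound): 1; c (bound): 0; a (bound): 0; d1 (bound): 1
order of uses: b, e, d, e, d1, n
typing: ✓ — T1
all disciplines: ordered ✗ | linear ✗ | affine ✗ | relevant ✗ | unrestricted ✓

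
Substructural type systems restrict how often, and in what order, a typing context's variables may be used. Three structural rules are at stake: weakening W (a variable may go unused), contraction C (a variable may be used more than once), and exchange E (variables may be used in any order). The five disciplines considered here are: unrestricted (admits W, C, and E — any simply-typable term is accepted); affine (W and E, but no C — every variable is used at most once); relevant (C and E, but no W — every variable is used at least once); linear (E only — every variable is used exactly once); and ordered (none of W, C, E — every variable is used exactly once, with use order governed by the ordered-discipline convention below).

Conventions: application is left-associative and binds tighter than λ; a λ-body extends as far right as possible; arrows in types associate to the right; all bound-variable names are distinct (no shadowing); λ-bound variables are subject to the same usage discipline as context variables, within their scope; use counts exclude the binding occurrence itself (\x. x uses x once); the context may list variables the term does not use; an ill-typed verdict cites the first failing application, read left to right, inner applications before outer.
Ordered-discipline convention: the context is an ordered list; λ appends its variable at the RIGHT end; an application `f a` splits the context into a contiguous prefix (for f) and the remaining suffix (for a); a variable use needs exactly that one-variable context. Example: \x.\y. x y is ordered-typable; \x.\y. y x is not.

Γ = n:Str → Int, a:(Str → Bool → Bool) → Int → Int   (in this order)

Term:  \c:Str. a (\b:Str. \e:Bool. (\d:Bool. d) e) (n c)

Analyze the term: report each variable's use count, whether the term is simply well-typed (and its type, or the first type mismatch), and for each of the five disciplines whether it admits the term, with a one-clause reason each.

counts: n: 1×; a: 1×; c (bound): 1×; b (bound): 0×; e (bound): 1×; d (bound): 1×
left-to-right use order: a, d, e, n, c
typing: the term checks, with type Str → Int
ordered: ✗ — needs weakening: b unused
linear: ✗ — needs weakening: b unused
affine: ✓ — no duplicate uses among n, a, c, b, e, d
relevant: ✗ — needs weakening: b unused
unrestricted: ✓ — type-checks (Str → Int) and nothing is barred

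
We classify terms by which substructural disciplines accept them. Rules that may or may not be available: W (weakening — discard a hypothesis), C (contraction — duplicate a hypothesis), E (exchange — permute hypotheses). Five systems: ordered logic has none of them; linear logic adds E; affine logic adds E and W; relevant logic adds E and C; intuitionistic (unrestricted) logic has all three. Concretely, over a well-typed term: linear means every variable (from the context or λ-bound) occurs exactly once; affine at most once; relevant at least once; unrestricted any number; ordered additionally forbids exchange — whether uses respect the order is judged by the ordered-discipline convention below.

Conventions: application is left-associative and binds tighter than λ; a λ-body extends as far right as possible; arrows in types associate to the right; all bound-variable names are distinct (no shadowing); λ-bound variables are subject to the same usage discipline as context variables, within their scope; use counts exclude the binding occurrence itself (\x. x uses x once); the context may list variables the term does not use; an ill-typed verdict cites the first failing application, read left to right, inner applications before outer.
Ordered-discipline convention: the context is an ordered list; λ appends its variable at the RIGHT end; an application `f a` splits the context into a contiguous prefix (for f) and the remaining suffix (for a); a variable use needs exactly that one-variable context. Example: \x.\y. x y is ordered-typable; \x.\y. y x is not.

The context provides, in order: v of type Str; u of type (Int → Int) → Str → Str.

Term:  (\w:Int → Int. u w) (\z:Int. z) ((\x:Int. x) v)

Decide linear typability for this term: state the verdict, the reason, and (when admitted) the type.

no — fails simple typing
counts: v=1; u=1; w (bound)=1; z (bound)=1; x (bound)=1
order of uses: u, w, z, x, v
typing: ill-typed: a function awaiting Int gets Str
across the five disciplines: ordered ✗ | linear ✗ | affine ✗ | relevant ✗ | unrestricted ✗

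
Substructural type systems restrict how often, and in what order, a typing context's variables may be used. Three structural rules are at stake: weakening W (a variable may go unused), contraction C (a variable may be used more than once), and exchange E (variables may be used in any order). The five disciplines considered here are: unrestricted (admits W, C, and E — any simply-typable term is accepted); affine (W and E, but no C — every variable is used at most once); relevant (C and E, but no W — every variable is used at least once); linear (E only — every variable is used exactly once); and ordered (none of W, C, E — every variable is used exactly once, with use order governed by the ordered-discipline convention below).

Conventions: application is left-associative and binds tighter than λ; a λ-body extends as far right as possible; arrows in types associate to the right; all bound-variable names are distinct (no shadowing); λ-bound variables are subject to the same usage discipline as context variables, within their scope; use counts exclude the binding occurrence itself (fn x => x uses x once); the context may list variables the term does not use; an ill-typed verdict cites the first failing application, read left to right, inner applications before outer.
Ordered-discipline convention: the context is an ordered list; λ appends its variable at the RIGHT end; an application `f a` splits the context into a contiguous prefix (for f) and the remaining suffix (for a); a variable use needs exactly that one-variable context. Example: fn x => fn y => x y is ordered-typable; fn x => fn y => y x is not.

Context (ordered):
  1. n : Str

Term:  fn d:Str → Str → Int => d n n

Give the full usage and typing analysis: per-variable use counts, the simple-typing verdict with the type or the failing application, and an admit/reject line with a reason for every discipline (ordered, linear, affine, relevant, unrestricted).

use counts: n ×2, d (λ-bound) ×1
left-to-right use order: d, n, n
typing: well-typed at (Str → Str → Int) → Int
ordered: ✗ — n ×2 used more than once (contraction)
linear: ✗ — n ×2 used more than once (contraction)
affine: ✗ — n ×2 used more than once (contraction)
relevant: ✓ — at least one use each (n, d)
unrestricted: ✓ — type-checks ((Str → Str → Int) → Int) and nothing is barred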